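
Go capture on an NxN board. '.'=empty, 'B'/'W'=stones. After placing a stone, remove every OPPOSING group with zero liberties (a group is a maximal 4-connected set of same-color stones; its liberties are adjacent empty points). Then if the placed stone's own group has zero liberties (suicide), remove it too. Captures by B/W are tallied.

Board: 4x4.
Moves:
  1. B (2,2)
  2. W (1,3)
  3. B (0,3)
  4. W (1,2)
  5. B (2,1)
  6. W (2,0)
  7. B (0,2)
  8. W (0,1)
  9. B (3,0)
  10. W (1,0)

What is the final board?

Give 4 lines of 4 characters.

Move 1: B@(2,2) -> caps B=0 W=0
Move 2: W@(1,3) -> caps B=0 W=0
Move 3: B@(0,3) -> caps B=0 W=0
Move 4: W@(1,2) -> caps B=0 W=0
Move 5: B@(2,1) -> caps B=0 W=0
Move 6: W@(2,0) -> caps B=0 W=0
Move 7: B@(0,2) -> caps B=0 W=0
Move 8: W@(0,1) -> caps B=0 W=2
Move 9: B@(3,0) -> caps B=0 W=2
Move 10: W@(1,0) -> caps B=0 W=2

Answer: .W..
W.WW
WBB.
B...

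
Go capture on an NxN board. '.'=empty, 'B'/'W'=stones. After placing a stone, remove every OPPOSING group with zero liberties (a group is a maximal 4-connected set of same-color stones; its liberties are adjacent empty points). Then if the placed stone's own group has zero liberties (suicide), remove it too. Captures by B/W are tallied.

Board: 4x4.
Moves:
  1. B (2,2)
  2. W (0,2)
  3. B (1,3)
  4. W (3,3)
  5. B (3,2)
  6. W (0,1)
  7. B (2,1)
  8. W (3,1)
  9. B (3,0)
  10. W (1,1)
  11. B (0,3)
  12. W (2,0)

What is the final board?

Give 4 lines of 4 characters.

Answer: .WWB
.W.B
WBB.
B.BW

Derivation:
Move 1: B@(2,2) -> caps B=0 W=0
Move 2: W@(0,2) -> caps B=0 W=0
Move 3: B@(1,3) -> caps B=0 W=0
Move 4: W@(3,3) -> caps B=0 W=0
Move 5: B@(3,2) -> caps B=0 W=0
Move 6: W@(0,1) -> caps B=0 W=0
Move 7: B@(2,1) -> caps B=0 W=0
Move 8: W@(3,1) -> caps B=0 W=0
Move 9: B@(3,0) -> caps B=1 W=0
Move 10: W@(1,1) -> caps B=1 W=0
Move 11: B@(0,3) -> caps B=1 W=0
Move 12: W@(2,0) -> caps B=1 W=0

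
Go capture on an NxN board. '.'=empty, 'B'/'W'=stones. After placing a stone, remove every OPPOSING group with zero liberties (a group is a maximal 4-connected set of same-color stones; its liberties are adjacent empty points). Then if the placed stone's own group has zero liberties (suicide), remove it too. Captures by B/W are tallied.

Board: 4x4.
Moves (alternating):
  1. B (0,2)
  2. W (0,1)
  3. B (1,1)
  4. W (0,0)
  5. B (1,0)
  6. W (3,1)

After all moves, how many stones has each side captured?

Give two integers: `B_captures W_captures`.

Answer: 2 0

Derivation:
Move 1: B@(0,2) -> caps B=0 W=0
Move 2: W@(0,1) -> caps B=0 W=0
Move 3: B@(1,1) -> caps B=0 W=0
Move 4: W@(0,0) -> caps B=0 W=0
Move 5: B@(1,0) -> caps B=2 W=0
Move 6: W@(3,1) -> caps B=2 W=0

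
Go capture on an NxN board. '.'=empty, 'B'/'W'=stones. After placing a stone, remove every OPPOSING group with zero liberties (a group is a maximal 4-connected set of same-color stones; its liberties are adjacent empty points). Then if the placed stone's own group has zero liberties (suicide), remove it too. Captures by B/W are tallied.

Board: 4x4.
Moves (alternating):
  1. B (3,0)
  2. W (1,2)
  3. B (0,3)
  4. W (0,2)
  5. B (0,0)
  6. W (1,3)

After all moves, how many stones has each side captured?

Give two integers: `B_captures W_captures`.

Answer: 0 1

Derivation:
Move 1: B@(3,0) -> caps B=0 W=0
Move 2: W@(1,2) -> caps B=0 W=0
Move 3: B@(0,3) -> caps B=0 W=0
Move 4: W@(0,2) -> caps B=0 W=0
Move 5: B@(0,0) -> caps B=0 W=0
Move 6: W@(1,3) -> caps B=0 W=1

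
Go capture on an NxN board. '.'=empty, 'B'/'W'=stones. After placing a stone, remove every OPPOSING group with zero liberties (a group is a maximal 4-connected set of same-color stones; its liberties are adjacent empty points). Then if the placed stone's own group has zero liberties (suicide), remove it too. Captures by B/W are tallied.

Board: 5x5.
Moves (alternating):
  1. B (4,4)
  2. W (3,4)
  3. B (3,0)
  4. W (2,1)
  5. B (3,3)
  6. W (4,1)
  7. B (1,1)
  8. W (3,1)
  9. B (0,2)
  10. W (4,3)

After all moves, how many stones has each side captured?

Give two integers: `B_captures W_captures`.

Answer: 0 1

Derivation:
Move 1: B@(4,4) -> caps B=0 W=0
Move 2: W@(3,4) -> caps B=0 W=0
Move 3: B@(3,0) -> caps B=0 W=0
Move 4: W@(2,1) -> caps B=0 W=0
Move 5: B@(3,3) -> caps B=0 W=0
Move 6: W@(4,1) -> caps B=0 W=0
Move 7: B@(1,1) -> caps B=0 W=0
Move 8: W@(3,1) -> caps B=0 W=0
Move 9: B@(0,2) -> caps B=0 W=0
Move 10: W@(4,3) -> caps B=0 W=1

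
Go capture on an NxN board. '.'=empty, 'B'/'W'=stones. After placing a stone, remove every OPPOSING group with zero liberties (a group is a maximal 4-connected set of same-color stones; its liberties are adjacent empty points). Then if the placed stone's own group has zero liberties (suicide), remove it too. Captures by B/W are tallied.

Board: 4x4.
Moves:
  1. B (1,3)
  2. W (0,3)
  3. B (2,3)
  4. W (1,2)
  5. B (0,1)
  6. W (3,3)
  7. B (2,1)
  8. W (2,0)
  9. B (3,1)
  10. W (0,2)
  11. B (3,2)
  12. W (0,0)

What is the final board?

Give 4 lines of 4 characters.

Move 1: B@(1,3) -> caps B=0 W=0
Move 2: W@(0,3) -> caps B=0 W=0
Move 3: B@(2,3) -> caps B=0 W=0
Move 4: W@(1,2) -> caps B=0 W=0
Move 5: B@(0,1) -> caps B=0 W=0
Move 6: W@(3,3) -> caps B=0 W=0
Move 7: B@(2,1) -> caps B=0 W=0
Move 8: W@(2,0) -> caps B=0 W=0
Move 9: B@(3,1) -> caps B=0 W=0
Move 10: W@(0,2) -> caps B=0 W=0
Move 11: B@(3,2) -> caps B=1 W=0
Move 12: W@(0,0) -> caps B=1 W=0

Answer: WBWW
..WB
WB.B
.BB.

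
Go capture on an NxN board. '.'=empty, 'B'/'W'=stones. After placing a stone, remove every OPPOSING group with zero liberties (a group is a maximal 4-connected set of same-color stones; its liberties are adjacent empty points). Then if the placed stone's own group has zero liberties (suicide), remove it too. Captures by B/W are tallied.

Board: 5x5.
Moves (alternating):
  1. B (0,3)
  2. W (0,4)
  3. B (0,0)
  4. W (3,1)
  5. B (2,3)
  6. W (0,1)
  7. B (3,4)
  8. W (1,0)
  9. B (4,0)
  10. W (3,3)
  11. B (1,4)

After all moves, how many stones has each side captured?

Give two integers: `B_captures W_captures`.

Answer: 1 1

Derivation:
Move 1: B@(0,3) -> caps B=0 W=0
Move 2: W@(0,4) -> caps B=0 W=0
Move 3: B@(0,0) -> caps B=0 W=0
Move 4: W@(3,1) -> caps B=0 W=0
Move 5: B@(2,3) -> caps B=0 W=0
Move 6: W@(0,1) -> caps B=0 W=0
Move 7: B@(3,4) -> caps B=0 W=0
Move 8: W@(1,0) -> caps B=0 W=1
Move 9: B@(4,0) -> caps B=0 W=1
Move 10: W@(3,3) -> caps B=0 W=1
Move 11: B@(1,4) -> caps B=1 W=1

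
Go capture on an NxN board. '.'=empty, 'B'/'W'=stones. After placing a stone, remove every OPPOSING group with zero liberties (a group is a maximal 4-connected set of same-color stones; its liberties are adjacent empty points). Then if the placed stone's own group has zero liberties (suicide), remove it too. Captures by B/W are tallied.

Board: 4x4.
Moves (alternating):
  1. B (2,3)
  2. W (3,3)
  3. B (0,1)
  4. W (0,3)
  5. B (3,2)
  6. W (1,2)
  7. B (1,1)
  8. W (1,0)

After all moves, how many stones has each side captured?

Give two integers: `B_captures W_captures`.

Answer: 1 0

Derivation:
Move 1: B@(2,3) -> caps B=0 W=0
Move 2: W@(3,3) -> caps B=0 W=0
Move 3: B@(0,1) -> caps B=0 W=0
Move 4: W@(0,3) -> caps B=0 W=0
Move 5: B@(3,2) -> caps B=1 W=0
Move 6: W@(1,2) -> caps B=1 W=0
Move 7: B@(1,1) -> caps B=1 W=0
Move 8: W@(1,0) -> caps B=1 W=0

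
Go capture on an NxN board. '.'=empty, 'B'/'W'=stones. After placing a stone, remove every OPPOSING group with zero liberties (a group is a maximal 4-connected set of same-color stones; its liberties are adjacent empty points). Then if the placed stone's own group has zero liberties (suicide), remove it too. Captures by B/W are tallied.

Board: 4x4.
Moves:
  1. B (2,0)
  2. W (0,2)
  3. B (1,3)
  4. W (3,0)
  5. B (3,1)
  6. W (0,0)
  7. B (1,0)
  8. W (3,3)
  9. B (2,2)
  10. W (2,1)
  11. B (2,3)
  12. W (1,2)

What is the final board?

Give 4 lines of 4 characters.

Answer: W.W.
B.WB
BWBB
.B.W

Derivation:
Move 1: B@(2,0) -> caps B=0 W=0
Move 2: W@(0,2) -> caps B=0 W=0
Move 3: B@(1,3) -> caps B=0 W=0
Move 4: W@(3,0) -> caps B=0 W=0
Move 5: B@(3,1) -> caps B=1 W=0
Move 6: W@(0,0) -> caps B=1 W=0
Move 7: B@(1,0) -> caps B=1 W=0
Move 8: W@(3,3) -> caps B=1 W=0
Move 9: B@(2,2) -> caps B=1 W=0
Move 10: W@(2,1) -> caps B=1 W=0
Move 11: B@(2,3) -> caps B=1 W=0
Move 12: W@(1,2) -> caps B=1 W=0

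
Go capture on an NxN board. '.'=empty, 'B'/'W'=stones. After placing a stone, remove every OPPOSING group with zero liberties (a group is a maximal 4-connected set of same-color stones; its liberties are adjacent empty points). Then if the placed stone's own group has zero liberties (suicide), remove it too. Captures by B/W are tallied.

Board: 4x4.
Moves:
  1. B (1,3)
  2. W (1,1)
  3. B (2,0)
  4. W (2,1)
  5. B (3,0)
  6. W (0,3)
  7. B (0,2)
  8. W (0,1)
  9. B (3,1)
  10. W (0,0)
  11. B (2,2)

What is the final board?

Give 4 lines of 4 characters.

Answer: WWB.
.W.B
BWB.
BB..

Derivation:
Move 1: B@(1,3) -> caps B=0 W=0
Move 2: W@(1,1) -> caps B=0 W=0
Move 3: B@(2,0) -> caps B=0 W=0
Move 4: W@(2,1) -> caps B=0 W=0
Move 5: B@(3,0) -> caps B=0 W=0
Move 6: W@(0,3) -> caps B=0 W=0
Move 7: B@(0,2) -> caps B=1 W=0
Move 8: W@(0,1) -> caps B=1 W=0
Move 9: B@(3,1) -> caps B=1 W=0
Move 10: W@(0,0) -> caps B=1 W=0
Move 11: B@(2,2) -> caps B=1 W=0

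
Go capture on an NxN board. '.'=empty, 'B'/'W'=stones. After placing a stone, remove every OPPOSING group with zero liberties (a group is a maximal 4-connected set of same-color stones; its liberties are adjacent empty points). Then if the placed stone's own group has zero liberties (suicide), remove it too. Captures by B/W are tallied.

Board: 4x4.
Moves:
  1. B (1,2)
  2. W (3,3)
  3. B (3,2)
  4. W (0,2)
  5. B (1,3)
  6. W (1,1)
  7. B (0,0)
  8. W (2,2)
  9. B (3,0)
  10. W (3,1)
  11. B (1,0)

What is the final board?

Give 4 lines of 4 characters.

Move 1: B@(1,2) -> caps B=0 W=0
Move 2: W@(3,3) -> caps B=0 W=0
Move 3: B@(3,2) -> caps B=0 W=0
Move 4: W@(0,2) -> caps B=0 W=0
Move 5: B@(1,3) -> caps B=0 W=0
Move 6: W@(1,1) -> caps B=0 W=0
Move 7: B@(0,0) -> caps B=0 W=0
Move 8: W@(2,2) -> caps B=0 W=0
Move 9: B@(3,0) -> caps B=0 W=0
Move 10: W@(3,1) -> caps B=0 W=1
Move 11: B@(1,0) -> caps B=0 W=1

Answer: B.W.
BWBB
..W.
BW.W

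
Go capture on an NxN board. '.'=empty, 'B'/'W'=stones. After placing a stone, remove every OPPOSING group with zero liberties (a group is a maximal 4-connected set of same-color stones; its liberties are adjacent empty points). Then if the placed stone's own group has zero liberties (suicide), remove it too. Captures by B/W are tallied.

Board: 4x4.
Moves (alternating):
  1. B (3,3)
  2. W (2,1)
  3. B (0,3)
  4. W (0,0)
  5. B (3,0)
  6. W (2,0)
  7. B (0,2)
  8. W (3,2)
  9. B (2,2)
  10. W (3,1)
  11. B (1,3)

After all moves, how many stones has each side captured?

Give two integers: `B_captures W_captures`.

Move 1: B@(3,3) -> caps B=0 W=0
Move 2: W@(2,1) -> caps B=0 W=0
Move 3: B@(0,3) -> caps B=0 W=0
Move 4: W@(0,0) -> caps B=0 W=0
Move 5: B@(3,0) -> caps B=0 W=0
Move 6: W@(2,0) -> caps B=0 W=0
Move 7: B@(0,2) -> caps B=0 W=0
Move 8: W@(3,2) -> caps B=0 W=0
Move 9: B@(2,2) -> caps B=0 W=0
Move 10: W@(3,1) -> caps B=0 W=1
Move 11: B@(1,3) -> caps B=0 W=1

Answer: 0 1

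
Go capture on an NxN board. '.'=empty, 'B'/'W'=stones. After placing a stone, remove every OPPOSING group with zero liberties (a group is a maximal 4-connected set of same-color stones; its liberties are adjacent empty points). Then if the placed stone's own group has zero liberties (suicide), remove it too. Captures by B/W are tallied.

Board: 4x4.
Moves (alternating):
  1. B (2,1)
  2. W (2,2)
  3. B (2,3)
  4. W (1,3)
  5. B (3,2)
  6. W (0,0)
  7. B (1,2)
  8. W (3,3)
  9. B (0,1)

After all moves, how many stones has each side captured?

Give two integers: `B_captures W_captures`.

Move 1: B@(2,1) -> caps B=0 W=0
Move 2: W@(2,2) -> caps B=0 W=0
Move 3: B@(2,3) -> caps B=0 W=0
Move 4: W@(1,3) -> caps B=0 W=0
Move 5: B@(3,2) -> caps B=0 W=0
Move 6: W@(0,0) -> caps B=0 W=0
Move 7: B@(1,2) -> caps B=1 W=0
Move 8: W@(3,3) -> caps B=1 W=0
Move 9: B@(0,1) -> caps B=1 W=0

Answer: 1 0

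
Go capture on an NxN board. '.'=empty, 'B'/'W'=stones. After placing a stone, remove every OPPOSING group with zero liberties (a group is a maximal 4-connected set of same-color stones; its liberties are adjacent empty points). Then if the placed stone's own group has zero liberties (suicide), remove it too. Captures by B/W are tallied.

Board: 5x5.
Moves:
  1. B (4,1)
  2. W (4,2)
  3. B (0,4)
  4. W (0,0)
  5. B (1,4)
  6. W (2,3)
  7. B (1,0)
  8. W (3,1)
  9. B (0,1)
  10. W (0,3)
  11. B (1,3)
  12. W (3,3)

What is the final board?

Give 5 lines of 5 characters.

Move 1: B@(4,1) -> caps B=0 W=0
Move 2: W@(4,2) -> caps B=0 W=0
Move 3: B@(0,4) -> caps B=0 W=0
Move 4: W@(0,0) -> caps B=0 W=0
Move 5: B@(1,4) -> caps B=0 W=0
Move 6: W@(2,3) -> caps B=0 W=0
Move 7: B@(1,0) -> caps B=0 W=0
Move 8: W@(3,1) -> caps B=0 W=0
Move 9: B@(0,1) -> caps B=1 W=0
Move 10: W@(0,3) -> caps B=1 W=0
Move 11: B@(1,3) -> caps B=1 W=0
Move 12: W@(3,3) -> caps B=1 W=0

Answer: .B.WB
B..BB
...W.
.W.W.
.BW..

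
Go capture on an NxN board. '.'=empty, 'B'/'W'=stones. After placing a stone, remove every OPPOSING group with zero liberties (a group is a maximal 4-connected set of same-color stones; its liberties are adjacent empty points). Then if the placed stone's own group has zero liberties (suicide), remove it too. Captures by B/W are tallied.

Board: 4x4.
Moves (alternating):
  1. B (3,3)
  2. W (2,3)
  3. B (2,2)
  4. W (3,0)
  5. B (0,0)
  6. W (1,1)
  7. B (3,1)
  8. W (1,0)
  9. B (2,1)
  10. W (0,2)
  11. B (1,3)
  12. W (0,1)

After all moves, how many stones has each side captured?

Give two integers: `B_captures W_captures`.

Answer: 1 1

Derivation:
Move 1: B@(3,3) -> caps B=0 W=0
Move 2: W@(2,3) -> caps B=0 W=0
Move 3: B@(2,2) -> caps B=0 W=0
Move 4: W@(3,0) -> caps B=0 W=0
Move 5: B@(0,0) -> caps B=0 W=0
Move 6: W@(1,1) -> caps B=0 W=0
Move 7: B@(3,1) -> caps B=0 W=0
Move 8: W@(1,0) -> caps B=0 W=0
Move 9: B@(2,1) -> caps B=0 W=0
Move 10: W@(0,2) -> caps B=0 W=0
Move 11: B@(1,3) -> caps B=1 W=0
Move 12: W@(0,1) -> caps B=1 W=1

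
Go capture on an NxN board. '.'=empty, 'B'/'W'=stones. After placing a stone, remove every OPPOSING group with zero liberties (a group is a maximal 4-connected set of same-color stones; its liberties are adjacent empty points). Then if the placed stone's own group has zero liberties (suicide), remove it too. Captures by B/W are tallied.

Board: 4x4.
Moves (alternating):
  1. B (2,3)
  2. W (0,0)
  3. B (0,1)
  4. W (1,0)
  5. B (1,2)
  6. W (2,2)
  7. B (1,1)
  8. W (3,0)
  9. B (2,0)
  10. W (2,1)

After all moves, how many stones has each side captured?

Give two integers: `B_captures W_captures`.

Move 1: B@(2,3) -> caps B=0 W=0
Move 2: W@(0,0) -> caps B=0 W=0
Move 3: B@(0,1) -> caps B=0 W=0
Move 4: W@(1,0) -> caps B=0 W=0
Move 5: B@(1,2) -> caps B=0 W=0
Move 6: W@(2,2) -> caps B=0 W=0
Move 7: B@(1,1) -> caps B=0 W=0
Move 8: W@(3,0) -> caps B=0 W=0
Move 9: B@(2,0) -> caps B=2 W=0
Move 10: W@(2,1) -> caps B=2 W=0

Answer: 2 0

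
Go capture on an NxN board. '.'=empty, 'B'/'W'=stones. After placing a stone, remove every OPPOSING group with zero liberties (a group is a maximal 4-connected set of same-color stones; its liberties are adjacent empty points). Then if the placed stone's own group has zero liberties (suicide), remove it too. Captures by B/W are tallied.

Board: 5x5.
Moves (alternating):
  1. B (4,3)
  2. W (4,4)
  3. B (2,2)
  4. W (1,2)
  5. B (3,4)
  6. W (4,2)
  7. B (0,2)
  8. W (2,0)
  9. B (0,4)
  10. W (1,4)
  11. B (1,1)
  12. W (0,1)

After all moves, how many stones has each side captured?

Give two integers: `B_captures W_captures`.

Answer: 1 0

Derivation:
Move 1: B@(4,3) -> caps B=0 W=0
Move 2: W@(4,4) -> caps B=0 W=0
Move 3: B@(2,2) -> caps B=0 W=0
Move 4: W@(1,2) -> caps B=0 W=0
Move 5: B@(3,4) -> caps B=1 W=0
Move 6: W@(4,2) -> caps B=1 W=0
Move 7: B@(0,2) -> caps B=1 W=0
Move 8: W@(2,0) -> caps B=1 W=0
Move 9: B@(0,4) -> caps B=1 W=0
Move 10: W@(1,4) -> caps B=1 W=0
Move 11: B@(1,1) -> caps B=1 W=0
Move 12: W@(0,1) -> caps B=1 W=0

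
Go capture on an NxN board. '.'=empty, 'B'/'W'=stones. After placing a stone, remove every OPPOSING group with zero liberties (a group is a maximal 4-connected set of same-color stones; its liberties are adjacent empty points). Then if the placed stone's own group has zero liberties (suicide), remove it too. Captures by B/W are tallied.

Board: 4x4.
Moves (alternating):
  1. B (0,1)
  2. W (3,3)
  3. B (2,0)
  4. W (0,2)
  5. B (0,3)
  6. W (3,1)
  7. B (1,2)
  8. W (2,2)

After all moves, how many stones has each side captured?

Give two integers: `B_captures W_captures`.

Move 1: B@(0,1) -> caps B=0 W=0
Move 2: W@(3,3) -> caps B=0 W=0
Move 3: B@(2,0) -> caps B=0 W=0
Move 4: W@(0,2) -> caps B=0 W=0
Move 5: B@(0,3) -> caps B=0 W=0
Move 6: W@(3,1) -> caps B=0 W=0
Move 7: B@(1,2) -> caps B=1 W=0
Move 8: W@(2,2) -> caps B=1 W=0

Answer: 1 0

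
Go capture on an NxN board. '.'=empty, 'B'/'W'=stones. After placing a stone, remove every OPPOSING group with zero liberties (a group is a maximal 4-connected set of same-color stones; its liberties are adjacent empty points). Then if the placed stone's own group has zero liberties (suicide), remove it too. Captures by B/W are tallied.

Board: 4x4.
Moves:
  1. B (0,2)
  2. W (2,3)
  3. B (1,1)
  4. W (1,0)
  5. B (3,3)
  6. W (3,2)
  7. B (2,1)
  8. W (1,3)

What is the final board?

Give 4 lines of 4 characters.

Answer: ..B.
WB.W
.B.W
..W.

Derivation:
Move 1: B@(0,2) -> caps B=0 W=0
Move 2: W@(2,3) -> caps B=0 W=0
Move 3: B@(1,1) -> caps B=0 W=0
Move 4: W@(1,0) -> caps B=0 W=0
Move 5: B@(3,3) -> caps B=0 W=0
Move 6: W@(3,2) -> caps B=0 W=1
Move 7: B@(2,1) -> caps B=0 W=1
Move 8: W@(1,3) -> caps B=0 W=1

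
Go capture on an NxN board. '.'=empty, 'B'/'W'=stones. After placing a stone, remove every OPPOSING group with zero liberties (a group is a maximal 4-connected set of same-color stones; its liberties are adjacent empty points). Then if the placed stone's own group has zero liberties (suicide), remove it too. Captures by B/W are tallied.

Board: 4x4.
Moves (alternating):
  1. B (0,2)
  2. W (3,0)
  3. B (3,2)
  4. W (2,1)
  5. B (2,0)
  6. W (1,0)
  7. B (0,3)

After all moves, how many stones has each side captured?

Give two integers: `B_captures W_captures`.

Move 1: B@(0,2) -> caps B=0 W=0
Move 2: W@(3,0) -> caps B=0 W=0
Move 3: B@(3,2) -> caps B=0 W=0
Move 4: W@(2,1) -> caps B=0 W=0
Move 5: B@(2,0) -> caps B=0 W=0
Move 6: W@(1,0) -> caps B=0 W=1
Move 7: B@(0,3) -> caps B=0 W=1

Answer: 0 1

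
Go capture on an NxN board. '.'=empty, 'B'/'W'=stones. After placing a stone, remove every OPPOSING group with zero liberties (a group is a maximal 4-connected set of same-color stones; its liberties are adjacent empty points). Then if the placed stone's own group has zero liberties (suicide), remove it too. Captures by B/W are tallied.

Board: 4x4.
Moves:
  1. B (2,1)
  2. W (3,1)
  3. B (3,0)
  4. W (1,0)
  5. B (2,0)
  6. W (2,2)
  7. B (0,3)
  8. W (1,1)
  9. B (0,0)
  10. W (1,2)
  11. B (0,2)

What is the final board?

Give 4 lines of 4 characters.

Move 1: B@(2,1) -> caps B=0 W=0
Move 2: W@(3,1) -> caps B=0 W=0
Move 3: B@(3,0) -> caps B=0 W=0
Move 4: W@(1,0) -> caps B=0 W=0
Move 5: B@(2,0) -> caps B=0 W=0
Move 6: W@(2,2) -> caps B=0 W=0
Move 7: B@(0,3) -> caps B=0 W=0
Move 8: W@(1,1) -> caps B=0 W=3
Move 9: B@(0,0) -> caps B=0 W=3
Move 10: W@(1,2) -> caps B=0 W=3
Move 11: B@(0,2) -> caps B=0 W=3

Answer: B.BB
WWW.
..W.
.W..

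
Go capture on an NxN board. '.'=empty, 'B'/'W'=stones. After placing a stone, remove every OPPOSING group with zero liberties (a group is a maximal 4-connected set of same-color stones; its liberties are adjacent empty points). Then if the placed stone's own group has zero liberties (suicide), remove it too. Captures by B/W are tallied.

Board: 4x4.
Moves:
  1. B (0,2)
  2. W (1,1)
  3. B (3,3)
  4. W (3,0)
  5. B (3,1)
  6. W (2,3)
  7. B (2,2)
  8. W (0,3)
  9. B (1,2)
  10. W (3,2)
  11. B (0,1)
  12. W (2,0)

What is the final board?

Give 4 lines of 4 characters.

Move 1: B@(0,2) -> caps B=0 W=0
Move 2: W@(1,1) -> caps B=0 W=0
Move 3: B@(3,3) -> caps B=0 W=0
Move 4: W@(3,0) -> caps B=0 W=0
Move 5: B@(3,1) -> caps B=0 W=0
Move 6: W@(2,3) -> caps B=0 W=0
Move 7: B@(2,2) -> caps B=0 W=0
Move 8: W@(0,3) -> caps B=0 W=0
Move 9: B@(1,2) -> caps B=0 W=0
Move 10: W@(3,2) -> caps B=0 W=1
Move 11: B@(0,1) -> caps B=0 W=1
Move 12: W@(2,0) -> caps B=0 W=1

Answer: .BBW
.WB.
W.BW
WBW.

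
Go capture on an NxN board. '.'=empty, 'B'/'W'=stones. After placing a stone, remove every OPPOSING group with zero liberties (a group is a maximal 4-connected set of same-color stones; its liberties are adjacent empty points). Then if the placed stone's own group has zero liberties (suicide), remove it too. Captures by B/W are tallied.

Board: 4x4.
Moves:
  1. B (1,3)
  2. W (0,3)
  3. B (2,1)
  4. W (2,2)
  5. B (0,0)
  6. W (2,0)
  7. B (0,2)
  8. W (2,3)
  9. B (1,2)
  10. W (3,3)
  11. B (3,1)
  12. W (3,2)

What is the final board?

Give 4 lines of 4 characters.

Answer: B.B.
..BB
WB..
.B..

Derivation:
Move 1: B@(1,3) -> caps B=0 W=0
Move 2: W@(0,3) -> caps B=0 W=0
Move 3: B@(2,1) -> caps B=0 W=0
Move 4: W@(2,2) -> caps B=0 W=0
Move 5: B@(0,0) -> caps B=0 W=0
Move 6: W@(2,0) -> caps B=0 W=0
Move 7: B@(0,2) -> caps B=1 W=0
Move 8: W@(2,3) -> caps B=1 W=0
Move 9: B@(1,2) -> caps B=1 W=0
Move 10: W@(3,3) -> caps B=1 W=0
Move 11: B@(3,1) -> caps B=1 W=0
Move 12: W@(3,2) -> caps B=1 W=0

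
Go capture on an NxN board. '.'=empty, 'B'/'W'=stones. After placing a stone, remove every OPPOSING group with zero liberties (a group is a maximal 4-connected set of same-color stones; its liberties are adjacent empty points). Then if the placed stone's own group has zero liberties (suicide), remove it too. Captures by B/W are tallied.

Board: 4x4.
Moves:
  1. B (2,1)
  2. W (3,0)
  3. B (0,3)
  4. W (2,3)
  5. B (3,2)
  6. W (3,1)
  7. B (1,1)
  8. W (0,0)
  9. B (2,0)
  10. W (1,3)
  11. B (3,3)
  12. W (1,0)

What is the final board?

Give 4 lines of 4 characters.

Answer: W..B
WB.W
BB.W
..BB

Derivation:
Move 1: B@(2,1) -> caps B=0 W=0
Move 2: W@(3,0) -> caps B=0 W=0
Move 3: B@(0,3) -> caps B=0 W=0
Move 4: W@(2,3) -> caps B=0 W=0
Move 5: B@(3,2) -> caps B=0 W=0
Move 6: W@(3,1) -> caps B=0 W=0
Move 7: B@(1,1) -> caps B=0 W=0
Move 8: W@(0,0) -> caps B=0 W=0
Move 9: B@(2,0) -> caps B=2 W=0
Move 10: W@(1,3) -> caps B=2 W=0
Move 11: B@(3,3) -> caps B=2 W=0
Move 12: W@(1,0) -> caps B=2 W=0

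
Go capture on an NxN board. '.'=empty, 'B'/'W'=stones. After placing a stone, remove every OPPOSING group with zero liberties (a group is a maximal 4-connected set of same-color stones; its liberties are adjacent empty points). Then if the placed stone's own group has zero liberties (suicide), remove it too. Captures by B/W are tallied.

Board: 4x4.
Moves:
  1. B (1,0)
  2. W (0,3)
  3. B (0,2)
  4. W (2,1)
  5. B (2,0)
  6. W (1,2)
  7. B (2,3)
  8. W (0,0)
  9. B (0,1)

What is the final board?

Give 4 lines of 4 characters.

Answer: .BBW
B.W.
BW.B
....

Derivation:
Move 1: B@(1,0) -> caps B=0 W=0
Move 2: W@(0,3) -> caps B=0 W=0
Move 3: B@(0,2) -> caps B=0 W=0
Move 4: W@(2,1) -> caps B=0 W=0
Move 5: B@(2,0) -> caps B=0 W=0
Move 6: W@(1,2) -> caps B=0 W=0
Move 7: B@(2,3) -> caps B=0 W=0
Move 8: W@(0,0) -> caps B=0 W=0
Move 9: B@(0,1) -> caps B=1 W=0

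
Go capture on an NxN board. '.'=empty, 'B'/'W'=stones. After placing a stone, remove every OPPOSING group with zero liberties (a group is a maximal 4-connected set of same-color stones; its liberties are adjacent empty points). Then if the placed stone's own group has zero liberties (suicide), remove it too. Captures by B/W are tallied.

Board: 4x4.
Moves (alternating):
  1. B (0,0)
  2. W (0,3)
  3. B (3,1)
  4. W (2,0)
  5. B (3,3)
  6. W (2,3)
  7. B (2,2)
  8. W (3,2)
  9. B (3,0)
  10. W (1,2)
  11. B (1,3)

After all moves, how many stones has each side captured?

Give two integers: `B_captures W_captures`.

Answer: 0 1

Derivation:
Move 1: B@(0,0) -> caps B=0 W=0
Move 2: W@(0,3) -> caps B=0 W=0
Move 3: B@(3,1) -> caps B=0 W=0
Move 4: W@(2,0) -> caps B=0 W=0
Move 5: B@(3,3) -> caps B=0 W=0
Move 6: W@(2,3) -> caps B=0 W=0
Move 7: B@(2,2) -> caps B=0 W=0
Move 8: W@(3,2) -> caps B=0 W=1
Move 9: B@(3,0) -> caps B=0 W=1
Move 10: W@(1,2) -> caps B=0 W=1
Move 11: B@(1,3) -> caps B=0 W=1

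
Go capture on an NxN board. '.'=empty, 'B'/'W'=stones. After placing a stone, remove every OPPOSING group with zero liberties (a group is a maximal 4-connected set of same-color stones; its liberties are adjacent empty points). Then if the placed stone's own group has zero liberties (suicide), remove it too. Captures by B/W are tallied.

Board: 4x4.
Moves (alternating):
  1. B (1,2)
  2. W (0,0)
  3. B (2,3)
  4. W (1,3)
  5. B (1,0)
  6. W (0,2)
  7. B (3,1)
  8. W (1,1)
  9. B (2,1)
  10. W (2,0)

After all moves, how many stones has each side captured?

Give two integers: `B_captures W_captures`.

Answer: 0 1

Derivation:
Move 1: B@(1,2) -> caps B=0 W=0
Move 2: W@(0,0) -> caps B=0 W=0
Move 3: B@(2,3) -> caps B=0 W=0
Move 4: W@(1,3) -> caps B=0 W=0
Move 5: B@(1,0) -> caps B=0 W=0
Move 6: W@(0,2) -> caps B=0 W=0
Move 7: B@(3,1) -> caps B=0 W=0
Move 8: W@(1,1) -> caps B=0 W=0
Move 9: B@(2,1) -> caps B=0 W=0
Move 10: W@(2,0) -> caps B=0 W=1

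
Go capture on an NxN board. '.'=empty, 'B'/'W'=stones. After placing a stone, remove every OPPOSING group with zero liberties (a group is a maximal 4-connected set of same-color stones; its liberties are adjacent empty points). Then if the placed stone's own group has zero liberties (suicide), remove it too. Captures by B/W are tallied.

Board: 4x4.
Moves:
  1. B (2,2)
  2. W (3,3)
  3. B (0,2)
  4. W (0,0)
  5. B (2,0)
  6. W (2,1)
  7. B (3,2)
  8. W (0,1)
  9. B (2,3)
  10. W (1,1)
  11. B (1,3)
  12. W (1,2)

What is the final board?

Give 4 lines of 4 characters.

Answer: WWB.
.WWB
BWBB
..B.

Derivation:
Move 1: B@(2,2) -> caps B=0 W=0
Move 2: W@(3,3) -> caps B=0 W=0
Move 3: B@(0,2) -> caps B=0 W=0
Move 4: W@(0,0) -> caps B=0 W=0
Move 5: B@(2,0) -> caps B=0 W=0
Move 6: W@(2,1) -> caps B=0 W=0
Move 7: B@(3,2) -> caps B=0 W=0
Move 8: W@(0,1) -> caps B=0 W=0
Move 9: B@(2,3) -> caps B=1 W=0
Move 10: W@(1,1) -> caps B=1 W=0
Move 11: B@(1,3) -> caps B=1 W=0
Move 12: W@(1,2) -> caps B=1 W=0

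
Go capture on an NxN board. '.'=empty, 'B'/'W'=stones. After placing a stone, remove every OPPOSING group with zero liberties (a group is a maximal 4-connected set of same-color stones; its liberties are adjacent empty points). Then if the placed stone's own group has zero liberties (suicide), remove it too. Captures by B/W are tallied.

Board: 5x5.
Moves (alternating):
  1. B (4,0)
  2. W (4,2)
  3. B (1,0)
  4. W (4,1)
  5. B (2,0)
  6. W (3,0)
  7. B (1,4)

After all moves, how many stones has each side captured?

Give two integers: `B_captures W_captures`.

Move 1: B@(4,0) -> caps B=0 W=0
Move 2: W@(4,2) -> caps B=0 W=0
Move 3: B@(1,0) -> caps B=0 W=0
Move 4: W@(4,1) -> caps B=0 W=0
Move 5: B@(2,0) -> caps B=0 W=0
Move 6: W@(3,0) -> caps B=0 W=1
Move 7: B@(1,4) -> caps B=0 W=1

Answer: 0 1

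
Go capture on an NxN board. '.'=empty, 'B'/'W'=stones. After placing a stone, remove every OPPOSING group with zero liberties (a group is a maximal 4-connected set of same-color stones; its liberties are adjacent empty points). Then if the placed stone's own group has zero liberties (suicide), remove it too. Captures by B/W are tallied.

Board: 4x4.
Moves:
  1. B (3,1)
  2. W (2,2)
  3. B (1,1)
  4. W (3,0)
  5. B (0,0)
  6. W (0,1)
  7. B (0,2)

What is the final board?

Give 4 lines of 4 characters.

Move 1: B@(3,1) -> caps B=0 W=0
Move 2: W@(2,2) -> caps B=0 W=0
Move 3: B@(1,1) -> caps B=0 W=0
Move 4: W@(3,0) -> caps B=0 W=0
Move 5: B@(0,0) -> caps B=0 W=0
Move 6: W@(0,1) -> caps B=0 W=0
Move 7: B@(0,2) -> caps B=1 W=0

Answer: B.B.
.B..
..W.
WB..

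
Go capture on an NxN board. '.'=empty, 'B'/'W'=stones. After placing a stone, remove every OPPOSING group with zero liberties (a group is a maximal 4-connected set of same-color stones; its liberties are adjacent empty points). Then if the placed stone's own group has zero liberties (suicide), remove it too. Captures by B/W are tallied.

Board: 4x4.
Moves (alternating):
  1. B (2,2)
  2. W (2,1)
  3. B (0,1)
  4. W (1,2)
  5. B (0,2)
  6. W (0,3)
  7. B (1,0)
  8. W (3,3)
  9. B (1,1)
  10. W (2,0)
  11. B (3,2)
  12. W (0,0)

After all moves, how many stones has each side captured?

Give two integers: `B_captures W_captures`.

Answer: 0 4

Derivation:
Move 1: B@(2,2) -> caps B=0 W=0
Move 2: W@(2,1) -> caps B=0 W=0
Move 3: B@(0,1) -> caps B=0 W=0
Move 4: W@(1,2) -> caps B=0 W=0
Move 5: B@(0,2) -> caps B=0 W=0
Move 6: W@(0,3) -> caps B=0 W=0
Move 7: B@(1,0) -> caps B=0 W=0
Move 8: W@(3,3) -> caps B=0 W=0
Move 9: B@(1,1) -> caps B=0 W=0
Move 10: W@(2,0) -> caps B=0 W=0
Move 11: B@(3,2) -> caps B=0 W=0
Move 12: W@(0,0) -> caps B=0 W=4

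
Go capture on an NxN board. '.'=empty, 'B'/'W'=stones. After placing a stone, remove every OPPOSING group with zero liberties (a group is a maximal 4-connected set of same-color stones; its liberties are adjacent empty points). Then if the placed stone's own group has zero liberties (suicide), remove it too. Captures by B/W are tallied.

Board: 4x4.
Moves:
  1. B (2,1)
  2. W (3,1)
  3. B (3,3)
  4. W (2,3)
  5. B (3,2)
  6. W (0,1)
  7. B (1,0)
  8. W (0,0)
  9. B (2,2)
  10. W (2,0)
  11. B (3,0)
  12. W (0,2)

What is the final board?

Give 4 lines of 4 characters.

Move 1: B@(2,1) -> caps B=0 W=0
Move 2: W@(3,1) -> caps B=0 W=0
Move 3: B@(3,3) -> caps B=0 W=0
Move 4: W@(2,3) -> caps B=0 W=0
Move 5: B@(3,2) -> caps B=0 W=0
Move 6: W@(0,1) -> caps B=0 W=0
Move 7: B@(1,0) -> caps B=0 W=0
Move 8: W@(0,0) -> caps B=0 W=0
Move 9: B@(2,2) -> caps B=0 W=0
Move 10: W@(2,0) -> caps B=0 W=0
Move 11: B@(3,0) -> caps B=2 W=0
Move 12: W@(0,2) -> caps B=2 W=0

Answer: WWW.
B...
.BBW
B.BB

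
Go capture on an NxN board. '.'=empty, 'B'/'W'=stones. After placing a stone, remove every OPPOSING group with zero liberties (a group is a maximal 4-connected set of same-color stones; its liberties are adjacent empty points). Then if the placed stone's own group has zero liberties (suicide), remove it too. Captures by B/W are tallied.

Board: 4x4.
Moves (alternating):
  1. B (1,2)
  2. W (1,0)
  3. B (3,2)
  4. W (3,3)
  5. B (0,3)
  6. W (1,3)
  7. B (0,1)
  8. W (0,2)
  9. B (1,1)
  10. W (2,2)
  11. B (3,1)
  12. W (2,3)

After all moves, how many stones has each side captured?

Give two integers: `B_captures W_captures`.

Move 1: B@(1,2) -> caps B=0 W=0
Move 2: W@(1,0) -> caps B=0 W=0
Move 3: B@(3,2) -> caps B=0 W=0
Move 4: W@(3,3) -> caps B=0 W=0
Move 5: B@(0,3) -> caps B=0 W=0
Move 6: W@(1,3) -> caps B=0 W=0
Move 7: B@(0,1) -> caps B=0 W=0
Move 8: W@(0,2) -> caps B=0 W=1
Move 9: B@(1,1) -> caps B=0 W=1
Move 10: W@(2,2) -> caps B=0 W=1
Move 11: B@(3,1) -> caps B=0 W=1
Move 12: W@(2,3) -> caps B=0 W=1

Answer: 0 1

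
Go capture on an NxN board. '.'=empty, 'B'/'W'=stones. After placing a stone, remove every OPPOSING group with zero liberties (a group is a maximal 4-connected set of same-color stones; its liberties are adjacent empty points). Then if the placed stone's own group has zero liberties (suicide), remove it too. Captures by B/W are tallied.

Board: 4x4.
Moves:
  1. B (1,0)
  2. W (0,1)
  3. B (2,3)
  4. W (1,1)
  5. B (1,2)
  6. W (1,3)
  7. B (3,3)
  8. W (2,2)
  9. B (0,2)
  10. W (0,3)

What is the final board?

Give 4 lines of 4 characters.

Move 1: B@(1,0) -> caps B=0 W=0
Move 2: W@(0,1) -> caps B=0 W=0
Move 3: B@(2,3) -> caps B=0 W=0
Move 4: W@(1,1) -> caps B=0 W=0
Move 5: B@(1,2) -> caps B=0 W=0
Move 6: W@(1,3) -> caps B=0 W=0
Move 7: B@(3,3) -> caps B=0 W=0
Move 8: W@(2,2) -> caps B=0 W=0
Move 9: B@(0,2) -> caps B=0 W=0
Move 10: W@(0,3) -> caps B=0 W=2

Answer: .W.W
BW.W
..WB
...B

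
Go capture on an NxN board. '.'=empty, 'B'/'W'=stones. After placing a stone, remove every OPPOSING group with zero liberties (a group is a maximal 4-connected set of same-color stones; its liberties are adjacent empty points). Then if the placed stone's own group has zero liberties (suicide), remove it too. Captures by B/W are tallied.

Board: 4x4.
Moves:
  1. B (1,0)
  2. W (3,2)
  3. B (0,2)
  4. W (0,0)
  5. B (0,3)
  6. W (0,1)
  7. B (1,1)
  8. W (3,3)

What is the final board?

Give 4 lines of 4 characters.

Answer: ..BB
BB..
....
..WW

Derivation:
Move 1: B@(1,0) -> caps B=0 W=0
Move 2: W@(3,2) -> caps B=0 W=0
Move 3: B@(0,2) -> caps B=0 W=0
Move 4: W@(0,0) -> caps B=0 W=0
Move 5: B@(0,3) -> caps B=0 W=0
Move 6: W@(0,1) -> caps B=0 W=0
Move 7: B@(1,1) -> caps B=2 W=0
Move 8: W@(3,3) -> caps B=2 W=0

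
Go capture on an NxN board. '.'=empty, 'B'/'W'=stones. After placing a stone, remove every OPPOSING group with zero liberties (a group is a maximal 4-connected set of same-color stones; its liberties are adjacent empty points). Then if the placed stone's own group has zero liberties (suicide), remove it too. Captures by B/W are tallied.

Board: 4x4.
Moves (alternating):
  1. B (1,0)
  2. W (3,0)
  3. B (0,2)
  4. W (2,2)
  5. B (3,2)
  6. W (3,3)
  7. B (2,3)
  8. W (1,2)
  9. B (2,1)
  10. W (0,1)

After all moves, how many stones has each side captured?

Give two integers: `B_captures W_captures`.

Move 1: B@(1,0) -> caps B=0 W=0
Move 2: W@(3,0) -> caps B=0 W=0
Move 3: B@(0,2) -> caps B=0 W=0
Move 4: W@(2,2) -> caps B=0 W=0
Move 5: B@(3,2) -> caps B=0 W=0
Move 6: W@(3,3) -> caps B=0 W=0
Move 7: B@(2,3) -> caps B=1 W=0
Move 8: W@(1,2) -> caps B=1 W=0
Move 9: B@(2,1) -> caps B=1 W=0
Move 10: W@(0,1) -> caps B=1 W=0

Answer: 1 0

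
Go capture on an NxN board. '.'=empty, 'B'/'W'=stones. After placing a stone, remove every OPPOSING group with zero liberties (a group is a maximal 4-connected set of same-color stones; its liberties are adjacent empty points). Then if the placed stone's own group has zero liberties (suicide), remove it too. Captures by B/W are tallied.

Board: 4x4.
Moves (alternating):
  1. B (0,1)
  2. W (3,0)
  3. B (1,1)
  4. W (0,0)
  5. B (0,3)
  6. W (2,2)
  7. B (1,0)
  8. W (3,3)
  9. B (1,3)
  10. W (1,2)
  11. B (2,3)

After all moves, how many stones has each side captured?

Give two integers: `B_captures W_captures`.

Move 1: B@(0,1) -> caps B=0 W=0
Move 2: W@(3,0) -> caps B=0 W=0
Move 3: B@(1,1) -> caps B=0 W=0
Move 4: W@(0,0) -> caps B=0 W=0
Move 5: B@(0,3) -> caps B=0 W=0
Move 6: W@(2,2) -> caps B=0 W=0
Move 7: B@(1,0) -> caps B=1 W=0
Move 8: W@(3,3) -> caps B=1 W=0
Move 9: B@(1,3) -> caps B=1 W=0
Move 10: W@(1,2) -> caps B=1 W=0
Move 11: B@(2,3) -> caps B=1 W=0

Answer: 1 0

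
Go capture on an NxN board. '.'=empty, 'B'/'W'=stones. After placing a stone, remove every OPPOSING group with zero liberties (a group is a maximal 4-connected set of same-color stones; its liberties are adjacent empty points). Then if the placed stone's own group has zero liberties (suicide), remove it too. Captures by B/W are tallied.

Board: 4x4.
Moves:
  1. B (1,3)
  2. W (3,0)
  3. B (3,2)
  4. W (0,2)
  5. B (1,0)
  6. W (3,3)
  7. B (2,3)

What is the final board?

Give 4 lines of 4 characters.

Move 1: B@(1,3) -> caps B=0 W=0
Move 2: W@(3,0) -> caps B=0 W=0
Move 3: B@(3,2) -> caps B=0 W=0
Move 4: W@(0,2) -> caps B=0 W=0
Move 5: B@(1,0) -> caps B=0 W=0
Move 6: W@(3,3) -> caps B=0 W=0
Move 7: B@(2,3) -> caps B=1 W=0

Answer: ..W.
B..B
...B
W.B.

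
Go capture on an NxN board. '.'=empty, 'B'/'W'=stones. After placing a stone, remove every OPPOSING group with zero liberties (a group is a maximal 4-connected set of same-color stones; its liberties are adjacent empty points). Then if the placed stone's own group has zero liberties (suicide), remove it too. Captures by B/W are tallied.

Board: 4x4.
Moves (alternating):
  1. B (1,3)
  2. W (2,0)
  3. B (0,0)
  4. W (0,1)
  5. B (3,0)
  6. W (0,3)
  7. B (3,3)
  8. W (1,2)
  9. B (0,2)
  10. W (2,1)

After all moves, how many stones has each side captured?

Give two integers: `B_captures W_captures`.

Answer: 1 0

Derivation:
Move 1: B@(1,3) -> caps B=0 W=0
Move 2: W@(2,0) -> caps B=0 W=0
Move 3: B@(0,0) -> caps B=0 W=0
Move 4: W@(0,1) -> caps B=0 W=0
Move 5: B@(3,0) -> caps B=0 W=0
Move 6: W@(0,3) -> caps B=0 W=0
Move 7: B@(3,3) -> caps B=0 W=0
Move 8: W@(1,2) -> caps B=0 W=0
Move 9: B@(0,2) -> caps B=1 W=0
Move 10: W@(2,1) -> caps B=1 W=0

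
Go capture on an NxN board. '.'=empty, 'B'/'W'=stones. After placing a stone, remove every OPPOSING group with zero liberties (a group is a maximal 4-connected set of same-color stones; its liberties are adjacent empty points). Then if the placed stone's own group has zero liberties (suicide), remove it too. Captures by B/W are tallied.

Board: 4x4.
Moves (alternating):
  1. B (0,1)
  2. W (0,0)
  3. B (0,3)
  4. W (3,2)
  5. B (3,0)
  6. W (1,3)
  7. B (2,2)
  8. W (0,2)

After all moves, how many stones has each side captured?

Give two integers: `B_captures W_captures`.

Answer: 0 1

Derivation:
Move 1: B@(0,1) -> caps B=0 W=0
Move 2: W@(0,0) -> caps B=0 W=0
Move 3: B@(0,3) -> caps B=0 W=0
Move 4: W@(3,2) -> caps B=0 W=0
Move 5: B@(3,0) -> caps B=0 W=0
Move 6: W@(1,3) -> caps B=0 W=0
Move 7: B@(2,2) -> caps B=0 W=0
Move 8: W@(0,2) -> caps B=0 W=1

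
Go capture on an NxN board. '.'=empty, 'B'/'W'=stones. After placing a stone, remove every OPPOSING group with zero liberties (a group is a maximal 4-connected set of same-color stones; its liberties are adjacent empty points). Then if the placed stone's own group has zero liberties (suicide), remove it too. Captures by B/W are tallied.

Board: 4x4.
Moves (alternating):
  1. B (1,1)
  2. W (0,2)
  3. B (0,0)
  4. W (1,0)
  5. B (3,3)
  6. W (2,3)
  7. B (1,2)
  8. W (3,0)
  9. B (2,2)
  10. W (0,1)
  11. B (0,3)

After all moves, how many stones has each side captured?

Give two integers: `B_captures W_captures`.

Answer: 0 1

Derivation:
Move 1: B@(1,1) -> caps B=0 W=0
Move 2: W@(0,2) -> caps B=0 W=0
Move 3: B@(0,0) -> caps B=0 W=0
Move 4: W@(1,0) -> caps B=0 W=0
Move 5: B@(3,3) -> caps B=0 W=0
Move 6: W@(2,3) -> caps B=0 W=0
Move 7: B@(1,2) -> caps B=0 W=0
Move 8: W@(3,0) -> caps B=0 W=0
Move 9: B@(2,2) -> caps B=0 W=0
Move 10: W@(0,1) -> caps B=0 W=1
Move 11: B@(0,3) -> caps B=0 W=1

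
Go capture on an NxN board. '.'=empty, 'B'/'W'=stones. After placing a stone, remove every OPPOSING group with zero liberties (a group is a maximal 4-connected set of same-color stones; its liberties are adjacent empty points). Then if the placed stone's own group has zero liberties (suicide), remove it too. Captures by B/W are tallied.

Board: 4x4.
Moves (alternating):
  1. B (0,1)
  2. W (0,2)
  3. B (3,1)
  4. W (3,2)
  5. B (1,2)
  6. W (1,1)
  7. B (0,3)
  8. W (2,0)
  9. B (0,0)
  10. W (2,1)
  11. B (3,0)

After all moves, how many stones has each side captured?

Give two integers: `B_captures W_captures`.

Answer: 1 0

Derivation:
Move 1: B@(0,1) -> caps B=0 W=0
Move 2: W@(0,2) -> caps B=0 W=0
Move 3: B@(3,1) -> caps B=0 W=0
Move 4: W@(3,2) -> caps B=0 W=0
Move 5: B@(1,2) -> caps B=0 W=0
Move 6: W@(1,1) -> caps B=0 W=0
Move 7: B@(0,3) -> caps B=1 W=0
Move 8: W@(2,0) -> caps B=1 W=0
Move 9: B@(0,0) -> caps B=1 W=0
Move 10: W@(2,1) -> caps B=1 W=0
Move 11: B@(3,0) -> caps B=1 W=0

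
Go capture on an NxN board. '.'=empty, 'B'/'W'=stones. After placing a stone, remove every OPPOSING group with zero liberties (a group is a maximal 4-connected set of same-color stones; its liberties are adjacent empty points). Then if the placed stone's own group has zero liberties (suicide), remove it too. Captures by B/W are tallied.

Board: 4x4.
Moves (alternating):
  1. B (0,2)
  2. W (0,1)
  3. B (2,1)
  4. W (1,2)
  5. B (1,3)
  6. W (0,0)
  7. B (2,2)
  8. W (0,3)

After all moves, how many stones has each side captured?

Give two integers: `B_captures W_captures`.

Move 1: B@(0,2) -> caps B=0 W=0
Move 2: W@(0,1) -> caps B=0 W=0
Move 3: B@(2,1) -> caps B=0 W=0
Move 4: W@(1,2) -> caps B=0 W=0
Move 5: B@(1,3) -> caps B=0 W=0
Move 6: W@(0,0) -> caps B=0 W=0
Move 7: B@(2,2) -> caps B=0 W=0
Move 8: W@(0,3) -> caps B=0 W=1

Answer: 0 1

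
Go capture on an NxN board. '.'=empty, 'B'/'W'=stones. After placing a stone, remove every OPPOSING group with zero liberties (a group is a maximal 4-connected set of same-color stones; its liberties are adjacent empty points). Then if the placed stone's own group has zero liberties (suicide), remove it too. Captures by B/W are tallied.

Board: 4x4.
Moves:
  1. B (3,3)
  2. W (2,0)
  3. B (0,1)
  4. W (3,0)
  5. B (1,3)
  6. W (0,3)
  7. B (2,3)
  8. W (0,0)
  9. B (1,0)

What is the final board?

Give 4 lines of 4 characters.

Answer: .B.W
B..B
W..B
W..B

Derivation:
Move 1: B@(3,3) -> caps B=0 W=0
Move 2: W@(2,0) -> caps B=0 W=0
Move 3: B@(0,1) -> caps B=0 W=0
Move 4: W@(3,0) -> caps B=0 W=0
Move 5: B@(1,3) -> caps B=0 W=0
Move 6: W@(0,3) -> caps B=0 W=0
Move 7: B@(2,3) -> caps B=0 W=0
Move 8: W@(0,0) -> caps B=0 W=0
Move 9: B@(1,0) -> caps B=1 W=0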